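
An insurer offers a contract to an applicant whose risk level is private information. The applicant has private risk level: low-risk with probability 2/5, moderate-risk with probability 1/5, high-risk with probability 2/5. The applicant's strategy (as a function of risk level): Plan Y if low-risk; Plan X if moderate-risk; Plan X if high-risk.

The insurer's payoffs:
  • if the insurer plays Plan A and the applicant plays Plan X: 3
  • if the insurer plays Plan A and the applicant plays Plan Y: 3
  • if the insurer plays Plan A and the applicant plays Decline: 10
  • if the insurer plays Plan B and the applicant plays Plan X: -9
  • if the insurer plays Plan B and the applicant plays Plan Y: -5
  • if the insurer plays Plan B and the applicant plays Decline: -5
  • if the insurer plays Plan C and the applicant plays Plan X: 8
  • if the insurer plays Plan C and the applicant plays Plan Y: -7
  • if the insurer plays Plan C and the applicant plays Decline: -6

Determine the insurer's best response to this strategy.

Compute the insurer's expected payoff for each action, taking the expectation over the applicant's type.
E[Plan A] = 2/5·(3) + 1/5·(3) + 2/5·(3) = 3
E[Plan B] = 2/5·(-5) + 1/5·(-9) + 2/5·(-9) = -37/5
E[Plan C] = 2/5·(-7) + 1/5·(8) + 2/5·(8) = 2
Best response: Plan A (3 is the largest).

Plan A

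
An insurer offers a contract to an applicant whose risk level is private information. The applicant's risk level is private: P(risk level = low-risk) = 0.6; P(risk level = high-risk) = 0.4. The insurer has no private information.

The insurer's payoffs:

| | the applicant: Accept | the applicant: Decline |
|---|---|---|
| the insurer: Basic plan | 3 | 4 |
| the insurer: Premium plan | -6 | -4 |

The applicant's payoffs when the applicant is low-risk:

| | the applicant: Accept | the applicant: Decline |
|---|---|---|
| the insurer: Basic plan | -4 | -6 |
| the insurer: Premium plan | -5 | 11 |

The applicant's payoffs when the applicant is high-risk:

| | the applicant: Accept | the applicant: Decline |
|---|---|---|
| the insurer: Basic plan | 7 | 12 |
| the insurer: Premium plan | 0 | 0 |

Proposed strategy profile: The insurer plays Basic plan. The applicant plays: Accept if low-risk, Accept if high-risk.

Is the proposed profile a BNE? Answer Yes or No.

No

The insurer plays Basic plan: E[Basic plan] = 0.6·(3) + 0.4·(3) = 3; E[Premium plan] = -6. Best-responding. ✓
The applicant (risk level low-risk), facing Basic plan: Accept gives -4, Decline gives -6. Proposed Accept is best. ✓
The applicant (risk level high-risk), facing Basic plan: Accept gives 7, Decline gives 12. Proposed Accept is not best — profitable deviation exists. ✗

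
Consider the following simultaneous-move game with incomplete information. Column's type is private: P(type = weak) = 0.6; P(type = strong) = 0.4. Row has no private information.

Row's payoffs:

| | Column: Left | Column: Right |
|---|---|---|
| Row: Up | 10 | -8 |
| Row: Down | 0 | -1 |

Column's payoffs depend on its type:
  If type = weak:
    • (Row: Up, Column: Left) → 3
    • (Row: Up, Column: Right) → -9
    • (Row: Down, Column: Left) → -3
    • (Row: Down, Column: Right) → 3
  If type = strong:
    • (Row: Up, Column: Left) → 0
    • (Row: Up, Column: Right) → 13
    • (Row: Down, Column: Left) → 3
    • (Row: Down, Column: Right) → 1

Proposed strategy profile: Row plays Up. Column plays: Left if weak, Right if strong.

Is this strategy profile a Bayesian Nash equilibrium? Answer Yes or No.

Row plays Up: E[Up] = 0.6·(10) + 0.4·(-8) = 2.8; E[Down] = -0.4. Best-responding. ✓
Column (type weak), facing Up: Left gives 3, Right gives -9. Proposed Left is best. ✓
Column (type strong), facing Up: Left gives 0, Right gives 13. Proposed Right is best. ✓

Yes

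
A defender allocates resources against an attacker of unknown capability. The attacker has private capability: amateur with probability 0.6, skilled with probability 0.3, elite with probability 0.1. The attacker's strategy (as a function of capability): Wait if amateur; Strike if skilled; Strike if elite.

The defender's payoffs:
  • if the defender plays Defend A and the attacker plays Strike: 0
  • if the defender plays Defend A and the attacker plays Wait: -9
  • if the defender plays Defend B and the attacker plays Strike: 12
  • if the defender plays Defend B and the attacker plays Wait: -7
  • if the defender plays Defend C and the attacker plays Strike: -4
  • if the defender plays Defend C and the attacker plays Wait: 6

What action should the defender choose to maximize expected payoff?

Defend C

E[Defend A] = 0.6·(-9) + 0.3·(0) + 0.1·(0) = -5.4
E[Defend B] = 0.6·(-7) + 0.3·(12) + 0.1·(12) = 0.6
E[Defend C] = 0.6·(6) + 0.3·(-4) + 0.1·(-4) = 2
Best response: Defend C (2 is the largest).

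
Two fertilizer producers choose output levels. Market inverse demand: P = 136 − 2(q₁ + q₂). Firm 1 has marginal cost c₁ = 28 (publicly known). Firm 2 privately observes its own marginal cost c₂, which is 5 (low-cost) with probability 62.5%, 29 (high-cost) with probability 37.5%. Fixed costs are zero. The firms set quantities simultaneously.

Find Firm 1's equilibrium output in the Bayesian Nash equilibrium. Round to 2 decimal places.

Each type of Firm 2 best-responds to q₁; Firm 1 best-responds to the expected q₂ over Firm 2's types.
Firm 2 with cost c maximizes (136 − 2(q₁+q₂) − c)·q₂, giving q₂(c) = (136 − c − 2q₁)/4.
E[c₂] = 0.625·5 + 0.375·29 = 14
Firm 1's FOC against E[q₂] yields q₁ = (136 − 2·28 + E[c₂])/6 = (136 − 56 + 14)/6 = 15.6667.

15.67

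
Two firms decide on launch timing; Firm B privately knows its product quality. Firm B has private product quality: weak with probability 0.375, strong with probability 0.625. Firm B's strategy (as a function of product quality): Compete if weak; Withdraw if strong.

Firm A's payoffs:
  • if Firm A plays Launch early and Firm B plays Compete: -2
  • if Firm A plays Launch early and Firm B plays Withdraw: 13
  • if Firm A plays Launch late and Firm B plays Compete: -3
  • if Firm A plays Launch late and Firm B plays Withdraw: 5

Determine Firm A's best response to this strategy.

E[Launch early] = 0.375·(-2) + 0.625·(13) = 7.375
E[Launch late] = 0.375·(-3) + 0.625·(5) = 2
Best response: Launch early (7.375 is the largest).

Launch early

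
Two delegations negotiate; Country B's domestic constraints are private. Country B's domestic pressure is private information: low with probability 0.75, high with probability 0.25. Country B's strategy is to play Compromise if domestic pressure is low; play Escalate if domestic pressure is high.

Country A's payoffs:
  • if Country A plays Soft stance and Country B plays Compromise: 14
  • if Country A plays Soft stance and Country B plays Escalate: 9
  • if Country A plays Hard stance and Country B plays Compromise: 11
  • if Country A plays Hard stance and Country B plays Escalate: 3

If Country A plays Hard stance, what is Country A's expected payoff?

E[Hard stance] = 0.75·11 + 0.25·3 = 8.25 + 0.75 = 9

9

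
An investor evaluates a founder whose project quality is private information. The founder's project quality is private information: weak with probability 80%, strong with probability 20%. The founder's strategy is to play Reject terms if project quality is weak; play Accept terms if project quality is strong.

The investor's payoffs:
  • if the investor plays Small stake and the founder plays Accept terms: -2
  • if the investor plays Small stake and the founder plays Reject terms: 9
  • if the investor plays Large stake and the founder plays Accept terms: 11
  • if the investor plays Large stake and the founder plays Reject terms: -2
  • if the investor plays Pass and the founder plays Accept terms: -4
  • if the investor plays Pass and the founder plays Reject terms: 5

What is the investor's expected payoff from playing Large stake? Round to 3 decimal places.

0.600

Take the expectation over the founder's project quality, weighting each type's action by its prior probability.
E[Large stake] = 0.8·(-2) + 0.2·11 = (-1.6) + 2.2 = 0.6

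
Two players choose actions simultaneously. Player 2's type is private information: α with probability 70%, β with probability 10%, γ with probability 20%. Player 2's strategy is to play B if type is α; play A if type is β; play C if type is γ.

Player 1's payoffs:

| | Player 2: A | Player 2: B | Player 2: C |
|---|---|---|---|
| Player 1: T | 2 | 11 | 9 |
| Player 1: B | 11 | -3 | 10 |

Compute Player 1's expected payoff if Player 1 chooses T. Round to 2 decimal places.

9.70

Take the expectation over Player 2's type, weighting each type's action by its prior probability.
E[T] = 0.7·11 + 0.1·2 + 0.2·9 = 7.7 + 0.2 + 1.8 = 9.7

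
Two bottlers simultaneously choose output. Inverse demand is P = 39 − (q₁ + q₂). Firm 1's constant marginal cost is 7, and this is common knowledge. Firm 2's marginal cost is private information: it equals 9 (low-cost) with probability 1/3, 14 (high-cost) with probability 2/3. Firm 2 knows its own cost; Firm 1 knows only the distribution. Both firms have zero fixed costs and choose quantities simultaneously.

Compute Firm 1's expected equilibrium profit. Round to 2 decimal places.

154.86

Type-c best response for Firm 2: q₂(c) = (39 − c)/2 − q₁/2.
Firm 1 maximizes expected profit; its first-order condition is 39 − 2q₁ − E[q₂] − 7 = 0.
Substituting E[q₂] and solving: E[c₂] = 12.3333, so q₁ = (39 − 2·7 + 12.3333)/3 = 12.4444.
E[P] = 39 − (q₁ + E[q₂]) = 19.4444; Firm 1's expected profit = (E[P] − 7)·q₁ = (19.4444 − 7)·12.4444 = 154.864.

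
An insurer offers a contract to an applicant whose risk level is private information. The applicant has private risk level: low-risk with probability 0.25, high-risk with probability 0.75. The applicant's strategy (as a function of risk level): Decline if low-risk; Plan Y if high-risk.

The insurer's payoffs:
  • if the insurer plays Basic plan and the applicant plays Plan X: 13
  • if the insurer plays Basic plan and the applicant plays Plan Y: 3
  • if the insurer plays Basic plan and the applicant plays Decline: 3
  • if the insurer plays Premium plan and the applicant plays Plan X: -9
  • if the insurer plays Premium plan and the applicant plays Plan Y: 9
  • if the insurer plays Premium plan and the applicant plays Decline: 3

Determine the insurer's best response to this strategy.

Compute the insurer's expected payoff for each action, taking the expectation over the applicant's type.
E[Basic plan] = 0.25·(3) + 0.75·(3) = 3
E[Premium plan] = 0.25·(3) + 0.75·(9) = 7.5
Best response: Premium plan (7.5 is the largest).

Premium plan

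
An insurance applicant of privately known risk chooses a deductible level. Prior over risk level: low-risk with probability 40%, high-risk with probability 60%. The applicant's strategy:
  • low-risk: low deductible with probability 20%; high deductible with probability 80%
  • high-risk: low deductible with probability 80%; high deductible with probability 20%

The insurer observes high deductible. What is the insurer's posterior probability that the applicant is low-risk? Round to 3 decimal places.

0.727

P(high deductible) = 0.4·0.8 + 0.6·0.2 = 0.44
P(low-risk | high deductible) = (0.4·0.8) / 0.44 = 0.32 / 0.44 = 0.727273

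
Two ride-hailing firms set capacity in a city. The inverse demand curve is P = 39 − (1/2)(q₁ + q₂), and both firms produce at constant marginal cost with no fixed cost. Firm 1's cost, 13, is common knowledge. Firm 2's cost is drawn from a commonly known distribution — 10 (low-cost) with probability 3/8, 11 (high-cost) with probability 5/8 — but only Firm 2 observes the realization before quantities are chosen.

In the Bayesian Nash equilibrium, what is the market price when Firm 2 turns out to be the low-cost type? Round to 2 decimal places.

Type-c best response for Firm 2: q₂(c) = (39 − c) − q₁/2.
Firm 1 maximizes expected profit; its first-order condition is 39 − q₁ − (1/2)E[q₂] − 13 = 0.
Substituting E[q₂] and solving: E[c₂] = 10.625, so q₁ = (39 − 2·13 + 10.625)/(3/2) = 15.75.
q₂(low-cost) = 21.125, so P = 39 − (1/2)·(15.75 + 21.125) = 20.5625.

20.56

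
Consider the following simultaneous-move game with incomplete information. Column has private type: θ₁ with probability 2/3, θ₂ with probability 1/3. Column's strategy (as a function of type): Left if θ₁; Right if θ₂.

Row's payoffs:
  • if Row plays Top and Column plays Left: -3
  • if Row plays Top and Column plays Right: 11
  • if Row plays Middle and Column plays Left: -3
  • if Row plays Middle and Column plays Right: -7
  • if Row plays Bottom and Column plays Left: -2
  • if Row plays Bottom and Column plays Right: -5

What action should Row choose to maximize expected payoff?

Top

E[Top] = 2/3·(-3) + 1/3·(11) = 5/3
E[Middle] = 2/3·(-3) + 1/3·(-7) = -13/3
E[Bottom] = 2/3·(-2) + 1/3·(-5) = -3
Best response: Top (5/3 is the largest).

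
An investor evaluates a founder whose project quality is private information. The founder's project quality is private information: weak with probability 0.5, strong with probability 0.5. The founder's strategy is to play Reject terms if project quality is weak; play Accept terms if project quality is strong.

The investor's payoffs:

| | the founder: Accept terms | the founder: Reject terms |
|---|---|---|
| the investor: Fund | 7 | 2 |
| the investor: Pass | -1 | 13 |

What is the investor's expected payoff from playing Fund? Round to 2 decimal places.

4.50

E[Fund] = 0.5·2 + 0.5·7 = 1 + 3.5 = 4.5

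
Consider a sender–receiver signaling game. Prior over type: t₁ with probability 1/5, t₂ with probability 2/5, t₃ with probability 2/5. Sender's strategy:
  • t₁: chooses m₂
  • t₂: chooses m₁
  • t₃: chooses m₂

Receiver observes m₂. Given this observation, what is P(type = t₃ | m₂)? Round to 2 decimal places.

P(m₂) = (1/5)·1 + (2/5)·0 + (2/5)·1 = 3/5
P(t₃ | m₂) = ((2/5)·1) / (3/5) = (2/5) / (3/5) = 2/3

0.67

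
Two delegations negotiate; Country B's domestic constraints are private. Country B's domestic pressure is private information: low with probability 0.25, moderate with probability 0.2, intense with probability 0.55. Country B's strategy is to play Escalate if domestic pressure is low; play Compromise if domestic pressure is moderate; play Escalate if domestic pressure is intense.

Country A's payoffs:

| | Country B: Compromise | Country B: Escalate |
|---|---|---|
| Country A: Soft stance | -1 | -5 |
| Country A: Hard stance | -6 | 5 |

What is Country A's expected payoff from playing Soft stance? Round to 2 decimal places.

-4.20

E[Soft stance] = 0.25·(-5) + 0.2·(-1) + 0.55·(-5) = (-1.25) + (-0.2) + (-2.75) = -4.2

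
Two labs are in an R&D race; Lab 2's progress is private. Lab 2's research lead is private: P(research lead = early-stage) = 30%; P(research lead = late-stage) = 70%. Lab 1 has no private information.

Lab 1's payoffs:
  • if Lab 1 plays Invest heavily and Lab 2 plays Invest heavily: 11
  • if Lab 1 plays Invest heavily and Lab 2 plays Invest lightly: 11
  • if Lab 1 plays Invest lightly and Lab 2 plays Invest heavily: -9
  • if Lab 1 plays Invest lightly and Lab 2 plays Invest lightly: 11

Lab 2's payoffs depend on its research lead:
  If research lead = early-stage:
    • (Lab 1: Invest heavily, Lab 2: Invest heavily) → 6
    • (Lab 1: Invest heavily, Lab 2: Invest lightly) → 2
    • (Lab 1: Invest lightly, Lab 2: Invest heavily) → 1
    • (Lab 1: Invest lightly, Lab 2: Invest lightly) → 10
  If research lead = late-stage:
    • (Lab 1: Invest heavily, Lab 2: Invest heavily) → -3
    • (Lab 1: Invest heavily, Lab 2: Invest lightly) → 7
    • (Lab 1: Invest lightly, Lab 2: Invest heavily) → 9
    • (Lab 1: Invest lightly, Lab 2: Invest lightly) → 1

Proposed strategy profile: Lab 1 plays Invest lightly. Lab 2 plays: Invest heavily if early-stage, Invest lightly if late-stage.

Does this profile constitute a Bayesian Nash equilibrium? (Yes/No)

No

Lab 1 plays Invest lightly: E[Invest lightly] = 0.3·(-9) + 0.7·(11) = 5; E[Invest heavily] = 11. Not best-responding. ✗
Lab 2 (research lead early-stage), facing Invest lightly: Invest heavily gives 1, Invest lightly gives 10. Proposed Invest heavily is not best — profitable deviation exists. ✗
Lab 2 (research lead late-stage), facing Invest lightly: Invest heavily gives 9, Invest lightly gives 1. Proposed Invest lightly is not best — profitable deviation exists. ✗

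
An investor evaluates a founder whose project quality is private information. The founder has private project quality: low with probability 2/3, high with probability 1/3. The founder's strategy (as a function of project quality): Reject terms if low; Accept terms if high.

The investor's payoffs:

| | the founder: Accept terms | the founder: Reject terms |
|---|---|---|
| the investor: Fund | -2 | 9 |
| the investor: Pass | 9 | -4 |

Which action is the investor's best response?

Fund

Compute the investor's expected payoff for each action, taking the expectation over the founder's type.
E[Fund] = 2/3·(9) + 1/3·(-2) = 16/3
E[Pass] = 2/3·(-4) + 1/3·(9) = 1/3
Best response: Fund (16/3 is the largest).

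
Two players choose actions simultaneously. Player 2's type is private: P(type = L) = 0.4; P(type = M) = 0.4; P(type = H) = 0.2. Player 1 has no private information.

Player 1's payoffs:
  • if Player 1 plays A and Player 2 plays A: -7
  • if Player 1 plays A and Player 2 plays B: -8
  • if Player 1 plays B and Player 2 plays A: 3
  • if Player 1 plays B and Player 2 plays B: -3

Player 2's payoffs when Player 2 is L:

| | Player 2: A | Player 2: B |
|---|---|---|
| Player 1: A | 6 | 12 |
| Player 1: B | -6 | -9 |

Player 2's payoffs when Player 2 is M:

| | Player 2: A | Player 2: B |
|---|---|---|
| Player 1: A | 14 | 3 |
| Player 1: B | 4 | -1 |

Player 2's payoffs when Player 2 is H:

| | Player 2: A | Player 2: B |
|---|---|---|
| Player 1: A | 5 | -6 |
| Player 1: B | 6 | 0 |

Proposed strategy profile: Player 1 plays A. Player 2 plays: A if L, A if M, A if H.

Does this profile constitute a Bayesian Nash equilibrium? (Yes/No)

No

Player 1 plays A: E[A] = 0.4·(-7) + 0.4·(-7) + 0.2·(-7) = -7; E[B] = 3. Not best-responding. ✗
Player 2 (type L), facing A: A gives 6, B gives 12. Proposed A is not best — profitable deviation exists. ✗
Player 2 (type M), facing A: A gives 14, B gives 3. Proposed A is best. ✓
Player 2 (type H), facing A: A gives 5, B gives -6. Proposed A is best. ✓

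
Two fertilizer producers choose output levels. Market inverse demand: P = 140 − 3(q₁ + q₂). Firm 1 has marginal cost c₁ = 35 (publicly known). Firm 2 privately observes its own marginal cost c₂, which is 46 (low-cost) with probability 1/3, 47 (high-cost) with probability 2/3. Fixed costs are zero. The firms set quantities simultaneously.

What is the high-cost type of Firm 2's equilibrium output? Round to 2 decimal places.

9.02

Each type of Firm 2 best-responds to q₁; Firm 1 best-responds to the expected q₂ over Firm 2's types.
Firm 2 with cost c maximizes (140 − 3(q₁+q₂) − c)·q₂, giving q₂(c) = (140 − c − 3q₁)/6.
E[c₂] = 1/3·46 + 2/3·47 = 46.6667
Firm 1's FOC against E[q₂] yields q₁ = (140 − 2·35 + E[c₂])/9 = (140 − 70 + 46.6667)/9 = 12.963.
q₂(high-cost) = (140 − 47 − 3·12.963)/6 = 9.01852.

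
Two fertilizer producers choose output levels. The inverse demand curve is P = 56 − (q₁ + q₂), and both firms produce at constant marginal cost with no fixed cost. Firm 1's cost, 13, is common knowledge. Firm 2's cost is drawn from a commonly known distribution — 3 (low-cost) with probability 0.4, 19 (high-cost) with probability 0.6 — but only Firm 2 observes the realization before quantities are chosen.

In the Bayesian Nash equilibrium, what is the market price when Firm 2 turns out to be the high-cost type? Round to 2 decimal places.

30.40

Firm 2 with cost c maximizes (56 − (q₁+q₂) − c)·q₂, giving q₂(c) = (56 − c − q₁)/2.
E[c₂] = 0.4·3 + 0.6·19 = 12.6
Firm 1's FOC against E[q₂] yields q₁ = (56 − 2·13 + E[c₂])/3 = (56 − 26 + 12.6)/3 = 14.2.
q₂(high-cost) = 11.4, so P = 56 − (14.2 + 11.4) = 30.4.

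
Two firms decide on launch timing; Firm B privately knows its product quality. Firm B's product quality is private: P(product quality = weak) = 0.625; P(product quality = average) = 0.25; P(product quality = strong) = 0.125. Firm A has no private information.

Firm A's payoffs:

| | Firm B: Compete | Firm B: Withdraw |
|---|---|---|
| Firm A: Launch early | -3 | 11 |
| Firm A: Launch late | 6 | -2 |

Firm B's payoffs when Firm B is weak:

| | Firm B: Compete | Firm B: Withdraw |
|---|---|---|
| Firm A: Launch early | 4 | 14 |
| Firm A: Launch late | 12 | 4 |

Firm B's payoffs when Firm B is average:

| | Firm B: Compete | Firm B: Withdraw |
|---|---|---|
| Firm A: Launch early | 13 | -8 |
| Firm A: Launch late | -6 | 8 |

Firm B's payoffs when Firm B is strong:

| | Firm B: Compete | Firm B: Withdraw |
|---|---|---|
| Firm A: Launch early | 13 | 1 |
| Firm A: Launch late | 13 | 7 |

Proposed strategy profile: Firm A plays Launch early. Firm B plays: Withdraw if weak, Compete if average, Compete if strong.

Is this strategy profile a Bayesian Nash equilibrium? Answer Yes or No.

Yes

Firm A plays Launch early: E[Launch early] = 0.625·(11) + 0.25·(-3) + 0.125·(-3) = 5.75; E[Launch late] = 1. Best-responding. ✓
Firm B (product quality weak), facing Launch early: Compete gives 4, Withdraw gives 14. Proposed Withdraw is best. ✓
Firm B (product quality average), facing Launch early: Compete gives 13, Withdraw gives -8. Proposed Compete is best. ✓
Firm B (product quality strong), facing Launch early: Compete gives 13, Withdraw gives 1. Proposed Compete is best. ✓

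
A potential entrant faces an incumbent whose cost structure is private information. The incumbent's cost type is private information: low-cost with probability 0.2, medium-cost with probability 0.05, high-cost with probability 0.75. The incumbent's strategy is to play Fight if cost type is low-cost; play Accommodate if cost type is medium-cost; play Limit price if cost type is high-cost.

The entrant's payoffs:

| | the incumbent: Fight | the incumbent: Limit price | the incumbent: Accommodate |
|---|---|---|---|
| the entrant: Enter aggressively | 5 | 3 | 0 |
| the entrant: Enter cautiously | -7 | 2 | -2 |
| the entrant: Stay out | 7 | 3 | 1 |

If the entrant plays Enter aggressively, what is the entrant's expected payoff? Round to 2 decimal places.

E[Enter aggressively] = 0.2·5 + 0.05·0 + 0.75·3 = 1 + 0 + 2.25 = 3.25

3.25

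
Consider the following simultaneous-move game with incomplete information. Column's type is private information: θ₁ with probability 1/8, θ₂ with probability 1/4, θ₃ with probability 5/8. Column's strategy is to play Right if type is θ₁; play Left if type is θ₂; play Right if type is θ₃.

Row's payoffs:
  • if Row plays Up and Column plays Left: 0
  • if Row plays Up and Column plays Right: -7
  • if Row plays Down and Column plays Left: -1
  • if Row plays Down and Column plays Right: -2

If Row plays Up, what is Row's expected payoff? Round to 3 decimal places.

-5.250

E[Up] = 1/8·(-7) + 1/4·0 + 5/8·(-7) = (-7/8) + 0 + (-35/8) = -21/4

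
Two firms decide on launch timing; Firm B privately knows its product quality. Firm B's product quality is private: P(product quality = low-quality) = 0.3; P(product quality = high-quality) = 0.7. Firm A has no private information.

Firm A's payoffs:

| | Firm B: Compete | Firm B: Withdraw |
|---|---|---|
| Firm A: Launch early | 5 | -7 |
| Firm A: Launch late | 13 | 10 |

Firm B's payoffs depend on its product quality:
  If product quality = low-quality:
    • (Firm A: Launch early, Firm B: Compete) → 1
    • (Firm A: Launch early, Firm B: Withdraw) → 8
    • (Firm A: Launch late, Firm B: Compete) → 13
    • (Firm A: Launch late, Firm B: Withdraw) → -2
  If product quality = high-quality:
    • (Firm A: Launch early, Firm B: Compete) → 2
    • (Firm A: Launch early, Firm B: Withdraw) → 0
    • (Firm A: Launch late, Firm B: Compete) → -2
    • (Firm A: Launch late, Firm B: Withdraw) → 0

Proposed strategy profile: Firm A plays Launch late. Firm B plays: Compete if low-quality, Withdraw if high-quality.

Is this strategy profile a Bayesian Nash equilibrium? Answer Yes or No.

Firm A plays Launch late: E[Launch late] = 0.3·(13) + 0.7·(10) = 10.9; E[Launch early] = -3.4. Best-responding. ✓
Firm B (product quality low-quality), facing Launch late: Compete gives 13, Withdraw gives -2. Proposed Compete is best. ✓
Firm B (product quality high-quality), facing Launch late: Compete gives -2, Withdraw gives 0. Proposed Withdraw is best. ✓

Yes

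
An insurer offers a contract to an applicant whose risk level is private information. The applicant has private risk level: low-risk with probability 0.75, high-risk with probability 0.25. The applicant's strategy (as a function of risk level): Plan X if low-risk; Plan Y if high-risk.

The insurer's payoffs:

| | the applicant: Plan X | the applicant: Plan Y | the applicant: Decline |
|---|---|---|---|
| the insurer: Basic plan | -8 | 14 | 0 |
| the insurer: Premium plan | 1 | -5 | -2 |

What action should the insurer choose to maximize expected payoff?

Premium plan

E[Basic plan] = 0.75·(-8) + 0.25·(14) = -2.5
E[Premium plan] = 0.75·(1) + 0.25·(-5) = -0.5
Best response: Premium plan (-0.5 is the largest).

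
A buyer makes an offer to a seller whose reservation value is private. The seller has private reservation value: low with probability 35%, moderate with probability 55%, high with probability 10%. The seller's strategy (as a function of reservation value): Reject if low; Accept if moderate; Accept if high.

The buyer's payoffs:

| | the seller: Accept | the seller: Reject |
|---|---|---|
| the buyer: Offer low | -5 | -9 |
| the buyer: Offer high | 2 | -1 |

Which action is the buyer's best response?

E[Offer low] = 0.35·(-9) + 0.55·(-5) + 0.1·(-5) = -6.4
E[Offer high] = 0.35·(-1) + 0.55·(2) + 0.1·(2) = 0.95
Best response: Offer high (0.95 is the largest).

Offer high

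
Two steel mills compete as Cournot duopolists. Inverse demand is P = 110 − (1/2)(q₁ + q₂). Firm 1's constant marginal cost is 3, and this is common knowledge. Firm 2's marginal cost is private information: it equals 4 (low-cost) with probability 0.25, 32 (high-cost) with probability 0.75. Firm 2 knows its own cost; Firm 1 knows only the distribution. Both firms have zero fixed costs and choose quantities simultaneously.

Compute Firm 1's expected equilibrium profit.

Type-c best response for Firm 2: q₂(c) = (110 − c) − q₁/2.
Firm 1 maximizes expected profit; its first-order condition is 110 − q₁ − (1/2)E[q₂] − 3 = 0.
Substituting E[q₂] and solving: E[c₂] = 25, so q₁ = (110 − 2·3 + 25)/(3/2) = 86.
E[P] = 110 − (1/2)·(q₁ + E[q₂]) = 46; Firm 1's expected profit = (E[P] − 3)·q₁ = (46 − 3)·86 = 3698.

3698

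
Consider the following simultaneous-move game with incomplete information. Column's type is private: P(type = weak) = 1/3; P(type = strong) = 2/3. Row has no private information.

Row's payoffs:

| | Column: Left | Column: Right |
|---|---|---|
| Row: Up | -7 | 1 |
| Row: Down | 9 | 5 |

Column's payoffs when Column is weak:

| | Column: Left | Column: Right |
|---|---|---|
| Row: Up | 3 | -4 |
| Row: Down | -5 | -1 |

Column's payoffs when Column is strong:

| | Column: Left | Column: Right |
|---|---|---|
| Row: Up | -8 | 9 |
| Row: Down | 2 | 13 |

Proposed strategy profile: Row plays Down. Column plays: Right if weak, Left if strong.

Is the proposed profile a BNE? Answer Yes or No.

Row plays Down: E[Down] = 1/3·(5) + 2/3·(9) = 23/3; E[Up] = -13/3. Best-responding. ✓
Column (type weak), facing Down: Left gives -5, Right gives -1. Proposed Right is best. ✓
Column (type strong), facing Down: Left gives 2, Right gives 13. Proposed Left is not best — profitable deviation exists. ✗

No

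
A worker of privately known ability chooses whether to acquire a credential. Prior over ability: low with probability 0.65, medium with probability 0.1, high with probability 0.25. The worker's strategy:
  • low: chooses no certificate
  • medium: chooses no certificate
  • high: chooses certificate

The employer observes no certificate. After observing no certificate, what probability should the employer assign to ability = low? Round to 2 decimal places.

P(no certificate) = 0.65·1 + 0.1·1 + 0.25·0 = 0.75
P(low | no certificate) = (0.65·1) / 0.75 = 0.65 / 0.75 = 0.866667

0.87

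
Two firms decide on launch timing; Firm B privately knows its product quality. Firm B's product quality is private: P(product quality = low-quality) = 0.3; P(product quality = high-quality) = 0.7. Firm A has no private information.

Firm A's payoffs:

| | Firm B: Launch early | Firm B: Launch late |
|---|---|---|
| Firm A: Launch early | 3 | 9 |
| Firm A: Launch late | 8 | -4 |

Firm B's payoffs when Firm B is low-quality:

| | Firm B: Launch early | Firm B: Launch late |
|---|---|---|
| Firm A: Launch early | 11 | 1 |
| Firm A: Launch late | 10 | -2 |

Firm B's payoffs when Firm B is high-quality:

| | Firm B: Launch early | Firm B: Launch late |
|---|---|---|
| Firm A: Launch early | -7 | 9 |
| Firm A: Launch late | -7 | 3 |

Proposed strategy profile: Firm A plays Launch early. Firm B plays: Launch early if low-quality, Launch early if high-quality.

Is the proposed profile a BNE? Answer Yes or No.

No

Firm A plays Launch early: E[Launch early] = 0.3·(3) + 0.7·(3) = 3; E[Launch late] = 8. Not best-responding. ✗
Firm B (product quality low-quality), facing Launch early: Launch early gives 11, Launch late gives 1. Proposed Launch early is best. ✓
Firm B (product quality high-quality), facing Launch early: Launch early gives -7, Launch late gives 9. Proposed Launch early is not best — profitable deviation exists. ✗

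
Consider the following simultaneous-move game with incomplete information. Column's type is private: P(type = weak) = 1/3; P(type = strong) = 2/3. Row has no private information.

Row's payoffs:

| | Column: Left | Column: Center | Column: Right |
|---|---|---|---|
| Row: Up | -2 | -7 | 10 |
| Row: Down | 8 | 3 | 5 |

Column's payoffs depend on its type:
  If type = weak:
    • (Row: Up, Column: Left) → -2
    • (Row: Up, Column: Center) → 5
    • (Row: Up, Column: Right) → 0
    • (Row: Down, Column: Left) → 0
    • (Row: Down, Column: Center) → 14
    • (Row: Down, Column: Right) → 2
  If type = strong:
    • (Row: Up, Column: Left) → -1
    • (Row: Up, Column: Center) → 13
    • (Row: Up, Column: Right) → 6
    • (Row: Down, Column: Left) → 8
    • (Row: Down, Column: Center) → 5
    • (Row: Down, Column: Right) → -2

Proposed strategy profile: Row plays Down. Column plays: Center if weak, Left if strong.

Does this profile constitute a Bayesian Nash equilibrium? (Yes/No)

Yes

Row plays Down: E[Down] = 1/3·(3) + 2/3·(8) = 19/3; E[Up] = -11/3. Best-responding. ✓
Column (type weak), facing Down: Left gives 0, Center gives 14, Right gives 2. Proposed Center is best. ✓
Column (type strong), facing Down: Left gives 8, Center gives 5, Right gives -2. Proposed Left is best. ✓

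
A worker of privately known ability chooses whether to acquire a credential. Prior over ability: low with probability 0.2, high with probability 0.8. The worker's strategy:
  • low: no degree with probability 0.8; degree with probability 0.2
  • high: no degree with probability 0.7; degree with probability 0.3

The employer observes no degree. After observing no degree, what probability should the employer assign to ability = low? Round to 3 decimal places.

0.222

P(no degree) = 0.2·0.8 + 0.8·0.7 = 0.72
P(low | no degree) = (0.2·0.8) / 0.72 = 0.16 / 0.72 = 0.222222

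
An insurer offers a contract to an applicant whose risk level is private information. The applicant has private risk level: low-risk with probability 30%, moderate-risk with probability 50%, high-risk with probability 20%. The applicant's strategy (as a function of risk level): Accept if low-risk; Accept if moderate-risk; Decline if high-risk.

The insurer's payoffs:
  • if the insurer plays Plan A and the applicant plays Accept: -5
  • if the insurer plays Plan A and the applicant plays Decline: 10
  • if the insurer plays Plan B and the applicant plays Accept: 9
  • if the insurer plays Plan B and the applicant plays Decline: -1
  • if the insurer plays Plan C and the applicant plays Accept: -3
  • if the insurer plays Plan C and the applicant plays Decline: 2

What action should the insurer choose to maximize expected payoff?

Plan B

E[Plan A] = 0.3·(-5) + 0.5·(-5) + 0.2·(10) = -2
E[Plan B] = 0.3·(9) + 0.5·(9) + 0.2·(-1) = 7
E[Plan C] = 0.3·(-3) + 0.5·(-3) + 0.2·(2) = -2
Best response: Plan B (7 is the largest).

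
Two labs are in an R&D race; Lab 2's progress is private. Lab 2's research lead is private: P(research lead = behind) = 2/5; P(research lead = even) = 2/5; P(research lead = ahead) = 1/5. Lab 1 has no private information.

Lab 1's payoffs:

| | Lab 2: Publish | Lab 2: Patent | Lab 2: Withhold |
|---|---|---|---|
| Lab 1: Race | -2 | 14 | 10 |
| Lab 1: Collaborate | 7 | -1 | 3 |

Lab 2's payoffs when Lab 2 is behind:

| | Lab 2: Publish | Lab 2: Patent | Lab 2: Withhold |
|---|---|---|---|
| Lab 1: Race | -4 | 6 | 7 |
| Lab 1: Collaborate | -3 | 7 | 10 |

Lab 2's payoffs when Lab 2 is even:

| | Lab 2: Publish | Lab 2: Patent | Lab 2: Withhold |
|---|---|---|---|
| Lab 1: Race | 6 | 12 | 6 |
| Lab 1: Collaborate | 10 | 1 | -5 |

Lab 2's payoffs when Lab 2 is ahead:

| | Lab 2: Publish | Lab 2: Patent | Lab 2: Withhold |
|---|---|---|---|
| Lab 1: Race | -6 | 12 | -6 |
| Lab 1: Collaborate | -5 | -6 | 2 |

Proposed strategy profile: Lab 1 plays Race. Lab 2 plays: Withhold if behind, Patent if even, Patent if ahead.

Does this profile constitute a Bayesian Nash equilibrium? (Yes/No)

Yes

Lab 1 plays Race: E[Race] = 2/5·(10) + 2/5·(14) + 1/5·(14) = 62/5; E[Collaborate] = 3/5. Best-responding. ✓
Lab 2 (research lead behind), facing Race: Publish gives -4, Patent gives 6, Withhold gives 7. Proposed Withhold is best. ✓
Lab 2 (research lead even), facing Race: Publish gives 6, Patent gives 12, Withhold gives 6. Proposed Patent is best. ✓
Lab 2 (research lead ahead), facing Race: Publish gives -6, Patent gives 12, Withhold gives -6. Proposed Patent is best. ✓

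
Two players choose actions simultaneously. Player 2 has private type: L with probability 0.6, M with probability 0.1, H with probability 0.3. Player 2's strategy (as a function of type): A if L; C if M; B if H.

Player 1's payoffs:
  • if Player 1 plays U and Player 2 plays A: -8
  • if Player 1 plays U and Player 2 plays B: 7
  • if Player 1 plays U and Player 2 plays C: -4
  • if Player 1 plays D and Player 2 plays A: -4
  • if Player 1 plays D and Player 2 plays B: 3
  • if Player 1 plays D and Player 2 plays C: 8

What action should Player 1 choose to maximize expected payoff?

E[U] = 0.6·(-8) + 0.1·(-4) + 0.3·(7) = -3.1
E[D] = 0.6·(-4) + 0.1·(8) + 0.3·(3) = -0.7
Best response: D (-0.7 is the largest).

D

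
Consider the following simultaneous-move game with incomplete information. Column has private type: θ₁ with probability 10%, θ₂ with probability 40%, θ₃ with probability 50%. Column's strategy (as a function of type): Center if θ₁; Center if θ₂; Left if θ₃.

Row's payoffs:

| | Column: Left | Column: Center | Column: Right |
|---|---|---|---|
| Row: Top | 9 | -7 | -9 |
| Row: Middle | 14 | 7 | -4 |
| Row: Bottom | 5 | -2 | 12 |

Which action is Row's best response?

E[Top] = 0.1·(-7) + 0.4·(-7) + 0.5·(9) = 1
E[Middle] = 0.1·(7) + 0.4·(7) + 0.5·(14) = 10.5
E[Bottom] = 0.1·(-2) + 0.4·(-2) + 0.5·(5) = 1.5
Best response: Middle (10.5 is the largest).

Middle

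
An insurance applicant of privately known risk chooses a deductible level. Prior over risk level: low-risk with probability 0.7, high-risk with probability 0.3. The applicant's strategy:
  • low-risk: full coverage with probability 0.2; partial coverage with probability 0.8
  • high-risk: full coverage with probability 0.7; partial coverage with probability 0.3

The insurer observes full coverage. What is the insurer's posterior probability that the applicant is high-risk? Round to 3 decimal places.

Apply Bayes' rule using the sender's strategy as the likelihood.
P(full coverage) = 0.7·0.2 + 0.3·0.7 = 0.35
P(high-risk | full coverage) = (0.3·0.7) / 0.35 = 0.21 / 0.35 = 0.6

0.600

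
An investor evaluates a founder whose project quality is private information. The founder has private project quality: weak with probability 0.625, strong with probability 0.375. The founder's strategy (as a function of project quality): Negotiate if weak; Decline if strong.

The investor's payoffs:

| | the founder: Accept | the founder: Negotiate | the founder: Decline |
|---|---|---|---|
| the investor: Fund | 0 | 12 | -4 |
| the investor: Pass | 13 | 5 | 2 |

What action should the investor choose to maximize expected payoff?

Fund

E[Fund] = 0.625·(12) + 0.375·(-4) = 6
E[Pass] = 0.625·(5) + 0.375·(2) = 3.875
Best response: Fund (6 is the largest).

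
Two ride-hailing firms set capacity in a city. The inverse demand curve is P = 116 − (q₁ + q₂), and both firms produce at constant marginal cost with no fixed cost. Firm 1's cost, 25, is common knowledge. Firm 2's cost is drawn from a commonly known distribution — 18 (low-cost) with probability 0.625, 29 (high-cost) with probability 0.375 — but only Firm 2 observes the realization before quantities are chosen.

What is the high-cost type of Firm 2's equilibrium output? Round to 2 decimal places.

28.81

Type-c best response for Firm 2: q₂(c) = (116 − c)/2 − q₁/2.
Firm 1 maximizes expected profit; its first-order condition is 116 − 2q₁ − E[q₂] − 25 = 0.
Substituting E[q₂] and solving: E[c₂] = 22.125, so q₁ = (116 − 2·25 + 22.125)/3 = 29.375.
q₂(high-cost) = (116 − 29 − 29.375)/2 = 28.8125.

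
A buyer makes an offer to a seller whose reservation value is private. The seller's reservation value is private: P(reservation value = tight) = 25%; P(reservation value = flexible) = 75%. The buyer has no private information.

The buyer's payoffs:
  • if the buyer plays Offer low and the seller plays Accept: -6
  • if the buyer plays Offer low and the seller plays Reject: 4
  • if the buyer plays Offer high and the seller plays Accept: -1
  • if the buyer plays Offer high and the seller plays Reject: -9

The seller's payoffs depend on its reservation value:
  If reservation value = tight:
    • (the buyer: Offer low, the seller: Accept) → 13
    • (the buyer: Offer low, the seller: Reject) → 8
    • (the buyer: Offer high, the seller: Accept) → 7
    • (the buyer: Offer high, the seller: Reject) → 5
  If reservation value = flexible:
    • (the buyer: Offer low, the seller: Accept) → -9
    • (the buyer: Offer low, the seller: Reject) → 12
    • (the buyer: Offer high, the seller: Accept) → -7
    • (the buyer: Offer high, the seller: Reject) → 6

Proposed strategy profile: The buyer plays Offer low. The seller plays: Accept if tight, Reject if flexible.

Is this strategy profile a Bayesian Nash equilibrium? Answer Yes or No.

Yes

The buyer plays Offer low: E[Offer low] = 0.25·(-6) + 0.75·(4) = 1.5; E[Offer high] = -7. Best-responding. ✓
The seller (reservation value tight), facing Offer low: Accept gives 13, Reject gives 8. Proposed Accept is best. ✓
The seller (reservation value flexible), facing Offer low: Accept gives -9, Reject gives 12. Proposed Reject is best. ✓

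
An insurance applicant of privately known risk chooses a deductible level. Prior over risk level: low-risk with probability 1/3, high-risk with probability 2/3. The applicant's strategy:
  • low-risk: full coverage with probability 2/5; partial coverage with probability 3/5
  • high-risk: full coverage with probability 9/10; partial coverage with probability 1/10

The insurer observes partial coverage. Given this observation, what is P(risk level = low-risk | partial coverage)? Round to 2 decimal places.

0.75

P(partial coverage) = (1/3)·(3/5) + (2/3)·(1/10) = 4/15
P(low-risk | partial coverage) = ((1/3)·(3/5)) / (4/15) = (1/5) / (4/15) = 3/4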